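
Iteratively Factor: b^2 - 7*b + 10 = (b - 5)*(b - 2)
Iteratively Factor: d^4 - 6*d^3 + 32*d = (d - 4)*(d^3 - 2*d^2 - 8*d) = (d - 4)^2*(d^2 + 2*d) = d*(d - 4)^2*(d + 2)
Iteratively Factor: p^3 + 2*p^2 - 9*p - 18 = (p - 3)*(p^2 + 5*p + 6) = (p - 3)*(p + 3)*(p + 2)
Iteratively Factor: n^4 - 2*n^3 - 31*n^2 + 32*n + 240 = (n + 4)*(n^3 - 6*n^2 - 7*n + 60) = (n + 3)*(n + 4)*(n^2 - 9*n + 20) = (n - 4)*(n + 3)*(n + 4)*(n - 5)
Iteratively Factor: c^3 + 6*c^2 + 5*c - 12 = (c - 1)*(c^2 + 7*c + 12) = (c - 1)*(c + 4)*(c + 3)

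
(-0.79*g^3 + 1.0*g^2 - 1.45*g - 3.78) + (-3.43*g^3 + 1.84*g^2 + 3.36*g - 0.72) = -4.22*g^3 + 2.84*g^2 + 1.91*g - 4.5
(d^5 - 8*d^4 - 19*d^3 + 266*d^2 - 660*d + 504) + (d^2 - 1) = d^5 - 8*d^4 - 19*d^3 + 267*d^2 - 660*d + 503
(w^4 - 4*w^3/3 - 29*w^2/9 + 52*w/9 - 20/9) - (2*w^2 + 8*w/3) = w^4 - 4*w^3/3 - 47*w^2/9 + 28*w/9 - 20/9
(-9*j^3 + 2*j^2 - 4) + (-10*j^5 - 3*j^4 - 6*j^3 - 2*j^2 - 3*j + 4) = -10*j^5 - 3*j^4 - 15*j^3 - 3*j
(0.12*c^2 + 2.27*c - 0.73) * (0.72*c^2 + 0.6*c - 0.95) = 0.0864*c^4 + 1.7064*c^3 + 0.7224*c^2 - 2.5945*c + 0.6935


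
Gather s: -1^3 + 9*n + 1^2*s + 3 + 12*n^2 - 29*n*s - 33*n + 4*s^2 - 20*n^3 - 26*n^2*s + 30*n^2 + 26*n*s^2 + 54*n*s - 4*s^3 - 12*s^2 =-20*n^3 + 42*n^2 - 24*n - 4*s^3 + s^2*(26*n - 8) + s*(-26*n^2 + 25*n + 1) + 2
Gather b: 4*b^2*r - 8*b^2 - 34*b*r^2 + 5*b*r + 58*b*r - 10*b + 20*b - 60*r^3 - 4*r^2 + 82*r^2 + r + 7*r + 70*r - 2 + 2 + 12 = b^2*(4*r - 8) + b*(-34*r^2 + 63*r + 10) - 60*r^3 + 78*r^2 + 78*r + 12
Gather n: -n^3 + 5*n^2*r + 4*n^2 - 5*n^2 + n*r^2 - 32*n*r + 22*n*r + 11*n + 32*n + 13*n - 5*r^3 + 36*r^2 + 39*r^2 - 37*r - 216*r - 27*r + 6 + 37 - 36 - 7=-n^3 + n^2*(5*r - 1) + n*(r^2 - 10*r + 56) - 5*r^3 + 75*r^2 - 280*r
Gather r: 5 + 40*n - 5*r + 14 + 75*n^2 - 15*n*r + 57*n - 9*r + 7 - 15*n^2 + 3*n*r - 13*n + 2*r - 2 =60*n^2 + 84*n + r*(-12*n - 12) + 24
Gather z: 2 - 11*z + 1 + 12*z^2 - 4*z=12*z^2 - 15*z + 3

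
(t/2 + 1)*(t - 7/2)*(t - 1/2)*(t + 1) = t^4/2 - t^3/2 - 33*t^2/8 - 11*t/8 + 7/4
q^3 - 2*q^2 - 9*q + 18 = (q - 3)*(q - 2)*(q + 3)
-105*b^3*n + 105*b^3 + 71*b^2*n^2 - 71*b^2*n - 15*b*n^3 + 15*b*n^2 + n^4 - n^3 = (-7*b + n)*(-5*b + n)*(-3*b + n)*(n - 1)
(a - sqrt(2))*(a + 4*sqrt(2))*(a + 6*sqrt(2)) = a^3 + 9*sqrt(2)*a^2 + 28*a - 48*sqrt(2)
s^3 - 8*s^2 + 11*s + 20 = (s - 5)*(s - 4)*(s + 1)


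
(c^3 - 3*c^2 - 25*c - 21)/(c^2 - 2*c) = (c^3 - 3*c^2 - 25*c - 21)/(c*(c - 2))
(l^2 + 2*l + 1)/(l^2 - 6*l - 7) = (l + 1)/(l - 7)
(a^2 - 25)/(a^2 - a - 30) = (a - 5)/(a - 6)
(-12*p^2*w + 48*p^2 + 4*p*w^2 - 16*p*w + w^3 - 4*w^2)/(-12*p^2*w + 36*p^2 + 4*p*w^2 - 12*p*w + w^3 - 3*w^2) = (w - 4)/(w - 3)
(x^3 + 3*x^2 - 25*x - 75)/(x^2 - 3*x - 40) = (x^2 - 2*x - 15)/(x - 8)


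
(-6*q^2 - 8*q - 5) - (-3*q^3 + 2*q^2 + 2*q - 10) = 3*q^3 - 8*q^2 - 10*q + 5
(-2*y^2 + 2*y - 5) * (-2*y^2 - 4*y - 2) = 4*y^4 + 4*y^3 + 6*y^2 + 16*y + 10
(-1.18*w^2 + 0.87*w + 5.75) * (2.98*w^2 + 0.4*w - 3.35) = -3.5164*w^4 + 2.1206*w^3 + 21.436*w^2 - 0.6145*w - 19.2625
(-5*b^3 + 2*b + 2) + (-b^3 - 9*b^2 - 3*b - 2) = -6*b^3 - 9*b^2 - b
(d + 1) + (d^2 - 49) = d^2 + d - 48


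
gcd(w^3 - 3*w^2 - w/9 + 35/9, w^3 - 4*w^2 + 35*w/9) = w^2 - 4*w + 35/9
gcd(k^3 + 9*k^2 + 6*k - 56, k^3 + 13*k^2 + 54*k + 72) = k + 4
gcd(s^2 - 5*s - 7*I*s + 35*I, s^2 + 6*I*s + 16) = 1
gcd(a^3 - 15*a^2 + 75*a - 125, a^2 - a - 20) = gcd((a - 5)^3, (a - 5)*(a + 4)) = a - 5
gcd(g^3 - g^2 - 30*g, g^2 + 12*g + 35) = g + 5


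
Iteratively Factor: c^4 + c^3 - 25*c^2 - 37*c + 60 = (c - 5)*(c^3 + 6*c^2 + 5*c - 12) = (c - 5)*(c + 4)*(c^2 + 2*c - 3) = (c - 5)*(c + 3)*(c + 4)*(c - 1)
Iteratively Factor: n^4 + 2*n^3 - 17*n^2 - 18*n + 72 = (n - 3)*(n^3 + 5*n^2 - 2*n - 24) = (n - 3)*(n - 2)*(n^2 + 7*n + 12) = (n - 3)*(n - 2)*(n + 3)*(n + 4)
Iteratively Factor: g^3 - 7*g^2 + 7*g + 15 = (g - 5)*(g^2 - 2*g - 3) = (g - 5)*(g - 3)*(g + 1)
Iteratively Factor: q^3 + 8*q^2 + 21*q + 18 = (q + 3)*(q^2 + 5*q + 6) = (q + 3)^2*(q + 2)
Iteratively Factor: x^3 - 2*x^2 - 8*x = (x - 4)*(x^2 + 2*x) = x*(x - 4)*(x + 2)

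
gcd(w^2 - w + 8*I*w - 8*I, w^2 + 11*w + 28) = 1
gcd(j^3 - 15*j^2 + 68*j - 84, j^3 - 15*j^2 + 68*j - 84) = j^3 - 15*j^2 + 68*j - 84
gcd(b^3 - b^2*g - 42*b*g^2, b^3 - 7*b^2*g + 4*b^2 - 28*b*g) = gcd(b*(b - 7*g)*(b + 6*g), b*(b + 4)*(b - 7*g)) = b^2 - 7*b*g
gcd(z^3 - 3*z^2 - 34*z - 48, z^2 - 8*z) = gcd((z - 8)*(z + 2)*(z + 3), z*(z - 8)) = z - 8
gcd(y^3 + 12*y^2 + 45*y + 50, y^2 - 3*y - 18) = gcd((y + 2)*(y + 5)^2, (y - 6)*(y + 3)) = 1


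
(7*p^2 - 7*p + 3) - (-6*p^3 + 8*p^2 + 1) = 6*p^3 - p^2 - 7*p + 2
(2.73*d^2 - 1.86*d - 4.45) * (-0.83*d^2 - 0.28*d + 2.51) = -2.2659*d^4 + 0.7794*d^3 + 11.0666*d^2 - 3.4226*d - 11.1695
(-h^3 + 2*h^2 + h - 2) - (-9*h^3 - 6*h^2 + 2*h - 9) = 8*h^3 + 8*h^2 - h + 7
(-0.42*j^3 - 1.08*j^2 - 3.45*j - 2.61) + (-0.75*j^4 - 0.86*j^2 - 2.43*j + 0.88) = -0.75*j^4 - 0.42*j^3 - 1.94*j^2 - 5.88*j - 1.73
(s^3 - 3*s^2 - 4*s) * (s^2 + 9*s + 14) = s^5 + 6*s^4 - 17*s^3 - 78*s^2 - 56*s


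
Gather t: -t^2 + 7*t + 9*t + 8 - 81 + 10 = -t^2 + 16*t - 63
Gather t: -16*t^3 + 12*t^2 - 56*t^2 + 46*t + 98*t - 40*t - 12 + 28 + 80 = -16*t^3 - 44*t^2 + 104*t + 96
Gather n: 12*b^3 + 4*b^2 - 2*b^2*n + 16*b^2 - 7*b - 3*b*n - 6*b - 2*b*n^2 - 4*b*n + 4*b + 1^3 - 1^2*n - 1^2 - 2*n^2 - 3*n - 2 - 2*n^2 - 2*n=12*b^3 + 20*b^2 - 9*b + n^2*(-2*b - 4) + n*(-2*b^2 - 7*b - 6) - 2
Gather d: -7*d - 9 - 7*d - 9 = -14*d - 18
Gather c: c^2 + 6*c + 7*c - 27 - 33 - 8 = c^2 + 13*c - 68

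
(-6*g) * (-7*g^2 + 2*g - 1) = 42*g^3 - 12*g^2 + 6*g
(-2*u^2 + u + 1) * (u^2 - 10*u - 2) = -2*u^4 + 21*u^3 - 5*u^2 - 12*u - 2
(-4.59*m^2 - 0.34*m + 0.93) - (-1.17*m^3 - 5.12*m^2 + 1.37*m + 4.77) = 1.17*m^3 + 0.53*m^2 - 1.71*m - 3.84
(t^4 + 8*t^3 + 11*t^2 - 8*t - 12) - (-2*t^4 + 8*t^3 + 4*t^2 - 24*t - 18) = 3*t^4 + 7*t^2 + 16*t + 6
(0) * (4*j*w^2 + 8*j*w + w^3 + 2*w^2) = 0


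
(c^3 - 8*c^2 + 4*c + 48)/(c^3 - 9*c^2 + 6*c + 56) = (c - 6)/(c - 7)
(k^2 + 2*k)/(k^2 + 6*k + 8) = k/(k + 4)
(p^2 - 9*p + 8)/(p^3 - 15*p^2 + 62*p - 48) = 1/(p - 6)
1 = 1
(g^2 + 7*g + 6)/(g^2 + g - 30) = (g + 1)/(g - 5)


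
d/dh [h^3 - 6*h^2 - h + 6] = 3*h^2 - 12*h - 1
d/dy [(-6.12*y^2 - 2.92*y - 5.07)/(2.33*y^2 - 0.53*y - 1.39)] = (10.0472*y^2 + 40.6398*y + 1.3717)/(5.4289*y^4 - 2.4698*y^3 - 6.1965*y^2 + 1.4734*y + 1.9321)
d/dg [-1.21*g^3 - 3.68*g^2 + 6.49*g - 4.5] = -3.63*g^2 - 7.36*g + 6.49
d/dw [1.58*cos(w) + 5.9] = -1.58*sin(w)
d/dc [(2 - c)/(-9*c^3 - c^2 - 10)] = (9*c^3 + c^2 - c*(c - 2)*(27*c + 2) + 10)/(9*c^3 + c^2 + 10)^2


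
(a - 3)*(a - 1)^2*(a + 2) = a^4 - 3*a^3 - 3*a^2 + 11*a - 6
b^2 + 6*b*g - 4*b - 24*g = (b - 4)*(b + 6*g)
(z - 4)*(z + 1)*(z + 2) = z^3 - z^2 - 10*z - 8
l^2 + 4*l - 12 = (l - 2)*(l + 6)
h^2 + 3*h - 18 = (h - 3)*(h + 6)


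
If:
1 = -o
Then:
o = -1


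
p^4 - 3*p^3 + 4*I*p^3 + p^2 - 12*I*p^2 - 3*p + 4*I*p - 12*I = (p - 3)*(p - I)*(p + I)*(p + 4*I)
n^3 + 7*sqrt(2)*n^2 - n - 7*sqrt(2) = (n - 1)*(n + 1)*(n + 7*sqrt(2))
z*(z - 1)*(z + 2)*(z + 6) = z^4 + 7*z^3 + 4*z^2 - 12*z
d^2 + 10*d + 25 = (d + 5)^2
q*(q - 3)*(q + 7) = q^3 + 4*q^2 - 21*q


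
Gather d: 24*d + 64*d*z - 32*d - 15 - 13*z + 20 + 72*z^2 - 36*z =d*(64*z - 8) + 72*z^2 - 49*z + 5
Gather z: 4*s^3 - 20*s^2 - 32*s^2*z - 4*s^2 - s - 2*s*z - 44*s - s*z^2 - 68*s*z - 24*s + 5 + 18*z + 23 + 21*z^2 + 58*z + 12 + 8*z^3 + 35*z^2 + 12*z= 4*s^3 - 24*s^2 - 69*s + 8*z^3 + z^2*(56 - s) + z*(-32*s^2 - 70*s + 88) + 40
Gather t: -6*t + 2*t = -4*t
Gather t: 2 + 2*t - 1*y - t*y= t*(2 - y) - y + 2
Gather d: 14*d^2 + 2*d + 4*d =14*d^2 + 6*d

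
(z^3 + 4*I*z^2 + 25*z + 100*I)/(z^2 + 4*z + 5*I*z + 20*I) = (z^2 - I*z + 20)/(z + 4)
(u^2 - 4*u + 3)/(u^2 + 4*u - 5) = (u - 3)/(u + 5)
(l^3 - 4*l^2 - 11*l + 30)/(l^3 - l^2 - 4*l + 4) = (l^2 - 2*l - 15)/(l^2 + l - 2)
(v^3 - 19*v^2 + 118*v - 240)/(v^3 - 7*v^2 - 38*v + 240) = (v - 6)/(v + 6)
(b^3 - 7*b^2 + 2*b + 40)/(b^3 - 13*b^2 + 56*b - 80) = (b + 2)/(b - 4)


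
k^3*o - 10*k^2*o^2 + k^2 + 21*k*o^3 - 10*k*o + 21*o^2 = (k - 7*o)*(k - 3*o)*(k*o + 1)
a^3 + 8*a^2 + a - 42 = (a - 2)*(a + 3)*(a + 7)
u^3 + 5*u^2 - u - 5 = (u - 1)*(u + 1)*(u + 5)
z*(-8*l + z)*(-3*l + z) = 24*l^2*z - 11*l*z^2 + z^3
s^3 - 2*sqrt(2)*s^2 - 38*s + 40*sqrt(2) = (s - 5*sqrt(2))*(s - sqrt(2))*(s + 4*sqrt(2))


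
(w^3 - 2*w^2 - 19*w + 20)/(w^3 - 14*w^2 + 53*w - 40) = (w + 4)/(w - 8)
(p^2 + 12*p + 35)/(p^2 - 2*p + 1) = (p^2 + 12*p + 35)/(p^2 - 2*p + 1)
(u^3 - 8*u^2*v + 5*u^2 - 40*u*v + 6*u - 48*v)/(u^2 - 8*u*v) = u + 5 + 6/u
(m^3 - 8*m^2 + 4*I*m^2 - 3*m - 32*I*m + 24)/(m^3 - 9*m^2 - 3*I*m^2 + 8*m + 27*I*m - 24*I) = (m^2 + 4*I*m - 3)/(m^2 - m*(1 + 3*I) + 3*I)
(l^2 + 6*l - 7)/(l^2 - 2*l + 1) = (l + 7)/(l - 1)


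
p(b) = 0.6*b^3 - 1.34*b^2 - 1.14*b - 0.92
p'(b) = 1.8*b^2 - 2.68*b - 1.14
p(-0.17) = -0.77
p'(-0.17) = -0.63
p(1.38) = -3.47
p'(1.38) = -1.41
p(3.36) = 2.88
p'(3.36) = 10.18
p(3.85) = 9.07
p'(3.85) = 15.22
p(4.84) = 30.20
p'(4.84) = 28.05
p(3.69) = 6.77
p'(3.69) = 13.48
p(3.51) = 4.52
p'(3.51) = 11.63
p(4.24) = 15.89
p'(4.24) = 19.86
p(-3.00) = -25.76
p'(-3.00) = 23.10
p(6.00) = 73.60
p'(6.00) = 47.58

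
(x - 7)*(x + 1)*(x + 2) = x^3 - 4*x^2 - 19*x - 14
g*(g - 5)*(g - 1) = g^3 - 6*g^2 + 5*g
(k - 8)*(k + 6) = k^2 - 2*k - 48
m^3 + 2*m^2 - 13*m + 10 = (m - 2)*(m - 1)*(m + 5)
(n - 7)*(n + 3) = n^2 - 4*n - 21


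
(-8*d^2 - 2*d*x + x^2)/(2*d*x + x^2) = (-4*d + x)/x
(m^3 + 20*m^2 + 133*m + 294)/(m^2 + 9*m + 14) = (m^2 + 13*m + 42)/(m + 2)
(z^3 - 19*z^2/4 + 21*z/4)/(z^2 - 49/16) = 4*z*(z - 3)/(4*z + 7)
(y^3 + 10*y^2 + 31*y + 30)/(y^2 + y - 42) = (y^3 + 10*y^2 + 31*y + 30)/(y^2 + y - 42)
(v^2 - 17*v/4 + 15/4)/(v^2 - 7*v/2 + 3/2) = (4*v - 5)/(2*(2*v - 1))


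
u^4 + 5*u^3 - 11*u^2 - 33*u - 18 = (u - 3)*(u + 1)^2*(u + 6)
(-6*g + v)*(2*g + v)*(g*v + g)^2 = -12*g^4*v^2 - 24*g^4*v - 12*g^4 - 4*g^3*v^3 - 8*g^3*v^2 - 4*g^3*v + g^2*v^4 + 2*g^2*v^3 + g^2*v^2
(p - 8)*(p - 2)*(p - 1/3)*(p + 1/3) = p^4 - 10*p^3 + 143*p^2/9 + 10*p/9 - 16/9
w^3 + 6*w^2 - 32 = (w - 2)*(w + 4)^2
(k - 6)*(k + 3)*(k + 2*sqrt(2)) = k^3 - 3*k^2 + 2*sqrt(2)*k^2 - 18*k - 6*sqrt(2)*k - 36*sqrt(2)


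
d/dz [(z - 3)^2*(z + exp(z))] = (z - 3)*(2*z + (z - 3)*(exp(z) + 1) + 2*exp(z))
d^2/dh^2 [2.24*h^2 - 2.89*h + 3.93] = 4.48000000000000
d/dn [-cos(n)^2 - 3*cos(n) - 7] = (2*cos(n) + 3)*sin(n)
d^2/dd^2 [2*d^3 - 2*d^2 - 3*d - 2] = 12*d - 4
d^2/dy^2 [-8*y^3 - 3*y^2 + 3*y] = -48*y - 6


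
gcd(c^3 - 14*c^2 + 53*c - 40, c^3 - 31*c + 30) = c^2 - 6*c + 5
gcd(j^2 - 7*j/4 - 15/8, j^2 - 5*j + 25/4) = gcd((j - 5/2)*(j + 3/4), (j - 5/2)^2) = j - 5/2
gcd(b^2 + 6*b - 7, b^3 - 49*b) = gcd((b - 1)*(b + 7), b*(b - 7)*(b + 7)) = b + 7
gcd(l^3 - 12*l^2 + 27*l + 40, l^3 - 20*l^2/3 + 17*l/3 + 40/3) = l^2 - 4*l - 5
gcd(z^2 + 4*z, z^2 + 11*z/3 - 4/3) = z + 4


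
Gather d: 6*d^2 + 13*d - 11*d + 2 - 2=6*d^2 + 2*d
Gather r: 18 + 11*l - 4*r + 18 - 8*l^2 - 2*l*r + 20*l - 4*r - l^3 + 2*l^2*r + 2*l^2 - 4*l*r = -l^3 - 6*l^2 + 31*l + r*(2*l^2 - 6*l - 8) + 36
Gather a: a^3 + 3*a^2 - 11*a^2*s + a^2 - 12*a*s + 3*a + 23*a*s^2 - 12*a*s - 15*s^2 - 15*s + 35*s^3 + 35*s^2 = a^3 + a^2*(4 - 11*s) + a*(23*s^2 - 24*s + 3) + 35*s^3 + 20*s^2 - 15*s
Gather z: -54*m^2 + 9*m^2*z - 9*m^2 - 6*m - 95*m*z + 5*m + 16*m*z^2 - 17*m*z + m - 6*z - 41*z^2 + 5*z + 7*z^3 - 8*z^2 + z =-63*m^2 + 7*z^3 + z^2*(16*m - 49) + z*(9*m^2 - 112*m)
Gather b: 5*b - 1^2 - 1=5*b - 2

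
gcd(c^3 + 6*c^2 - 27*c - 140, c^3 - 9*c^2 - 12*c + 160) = c^2 - c - 20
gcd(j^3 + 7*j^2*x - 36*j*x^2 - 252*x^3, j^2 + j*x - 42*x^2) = -j^2 - j*x + 42*x^2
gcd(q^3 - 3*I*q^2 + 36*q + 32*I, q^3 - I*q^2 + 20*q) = q + 4*I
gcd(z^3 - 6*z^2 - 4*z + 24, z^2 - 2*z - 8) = z + 2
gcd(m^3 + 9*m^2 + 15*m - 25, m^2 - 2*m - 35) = m + 5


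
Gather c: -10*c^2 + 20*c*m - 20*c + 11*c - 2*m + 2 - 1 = -10*c^2 + c*(20*m - 9) - 2*m + 1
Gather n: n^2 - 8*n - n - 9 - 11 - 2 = n^2 - 9*n - 22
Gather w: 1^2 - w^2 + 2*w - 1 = -w^2 + 2*w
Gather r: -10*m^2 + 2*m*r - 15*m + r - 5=-10*m^2 - 15*m + r*(2*m + 1) - 5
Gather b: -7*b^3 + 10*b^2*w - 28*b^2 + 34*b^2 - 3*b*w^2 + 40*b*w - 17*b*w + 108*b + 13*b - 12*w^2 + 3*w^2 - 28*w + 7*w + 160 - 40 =-7*b^3 + b^2*(10*w + 6) + b*(-3*w^2 + 23*w + 121) - 9*w^2 - 21*w + 120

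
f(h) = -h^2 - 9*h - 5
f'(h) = -2*h - 9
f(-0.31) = -2.31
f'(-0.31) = -8.38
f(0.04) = -5.36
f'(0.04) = -9.08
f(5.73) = -89.40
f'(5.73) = -20.46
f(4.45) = -64.85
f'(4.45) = -17.90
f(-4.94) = 15.06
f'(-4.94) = 0.88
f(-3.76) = 14.70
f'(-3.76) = -1.48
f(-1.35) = 5.33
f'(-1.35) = -6.30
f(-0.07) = -4.37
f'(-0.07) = -8.86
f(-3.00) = 13.00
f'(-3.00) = -3.00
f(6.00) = -95.00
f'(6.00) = -21.00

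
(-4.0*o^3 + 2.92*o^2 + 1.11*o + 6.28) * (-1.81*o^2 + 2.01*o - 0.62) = 7.24*o^5 - 13.3252*o^4 + 6.3401*o^3 - 10.9461*o^2 + 11.9346*o - 3.8936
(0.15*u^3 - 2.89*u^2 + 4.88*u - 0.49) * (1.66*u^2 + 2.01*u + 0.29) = 0.249*u^5 - 4.4959*u^4 + 2.3354*u^3 + 8.1573*u^2 + 0.4303*u - 0.1421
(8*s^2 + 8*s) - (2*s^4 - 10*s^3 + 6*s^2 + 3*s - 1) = -2*s^4 + 10*s^3 + 2*s^2 + 5*s + 1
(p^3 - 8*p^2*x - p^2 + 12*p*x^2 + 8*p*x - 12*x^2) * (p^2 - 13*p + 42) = p^5 - 8*p^4*x - 14*p^4 + 12*p^3*x^2 + 112*p^3*x + 55*p^3 - 168*p^2*x^2 - 440*p^2*x - 42*p^2 + 660*p*x^2 + 336*p*x - 504*x^2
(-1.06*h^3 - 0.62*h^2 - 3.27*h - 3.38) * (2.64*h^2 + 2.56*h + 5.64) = -2.7984*h^5 - 4.3504*h^4 - 16.1984*h^3 - 20.7912*h^2 - 27.0956*h - 19.0632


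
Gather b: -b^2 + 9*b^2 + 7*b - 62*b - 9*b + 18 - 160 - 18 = 8*b^2 - 64*b - 160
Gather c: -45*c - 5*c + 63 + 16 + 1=80 - 50*c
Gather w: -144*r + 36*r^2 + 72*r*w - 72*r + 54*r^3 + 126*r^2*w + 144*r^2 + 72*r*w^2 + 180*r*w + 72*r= 54*r^3 + 180*r^2 + 72*r*w^2 - 144*r + w*(126*r^2 + 252*r)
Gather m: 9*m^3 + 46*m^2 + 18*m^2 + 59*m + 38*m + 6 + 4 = 9*m^3 + 64*m^2 + 97*m + 10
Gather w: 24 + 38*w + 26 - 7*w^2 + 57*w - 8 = -7*w^2 + 95*w + 42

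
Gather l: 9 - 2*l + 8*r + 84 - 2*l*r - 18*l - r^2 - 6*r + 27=l*(-2*r - 20) - r^2 + 2*r + 120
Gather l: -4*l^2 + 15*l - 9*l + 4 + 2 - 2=-4*l^2 + 6*l + 4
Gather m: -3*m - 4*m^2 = -4*m^2 - 3*m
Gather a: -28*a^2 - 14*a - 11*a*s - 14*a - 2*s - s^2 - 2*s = -28*a^2 + a*(-11*s - 28) - s^2 - 4*s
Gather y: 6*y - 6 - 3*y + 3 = 3*y - 3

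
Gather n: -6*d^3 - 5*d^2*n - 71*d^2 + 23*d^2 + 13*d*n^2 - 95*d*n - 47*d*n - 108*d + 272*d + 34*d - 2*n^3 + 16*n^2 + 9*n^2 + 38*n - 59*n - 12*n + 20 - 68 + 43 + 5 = -6*d^3 - 48*d^2 + 198*d - 2*n^3 + n^2*(13*d + 25) + n*(-5*d^2 - 142*d - 33)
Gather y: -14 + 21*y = 21*y - 14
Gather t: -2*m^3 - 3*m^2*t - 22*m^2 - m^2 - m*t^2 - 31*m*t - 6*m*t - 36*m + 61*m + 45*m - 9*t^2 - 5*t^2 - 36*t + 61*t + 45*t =-2*m^3 - 23*m^2 + 70*m + t^2*(-m - 14) + t*(-3*m^2 - 37*m + 70)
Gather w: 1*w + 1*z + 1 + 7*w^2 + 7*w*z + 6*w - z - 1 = 7*w^2 + w*(7*z + 7)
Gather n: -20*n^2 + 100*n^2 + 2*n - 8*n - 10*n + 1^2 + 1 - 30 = 80*n^2 - 16*n - 28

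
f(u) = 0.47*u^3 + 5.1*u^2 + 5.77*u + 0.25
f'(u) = 1.41*u^2 + 10.2*u + 5.77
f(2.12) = 39.88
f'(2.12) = 33.73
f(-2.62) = 11.69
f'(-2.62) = -11.28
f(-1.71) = 2.95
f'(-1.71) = -7.55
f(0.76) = 7.79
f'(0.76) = 14.34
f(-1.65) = 2.50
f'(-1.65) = -7.22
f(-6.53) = 49.17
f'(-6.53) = -0.71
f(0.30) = 2.45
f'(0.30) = 8.96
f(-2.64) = 11.91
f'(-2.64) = -11.33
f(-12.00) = -146.75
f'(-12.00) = 86.41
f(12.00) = 1616.05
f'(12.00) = 331.21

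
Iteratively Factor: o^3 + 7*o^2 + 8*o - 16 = (o + 4)*(o^2 + 3*o - 4) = (o - 1)*(o + 4)*(o + 4)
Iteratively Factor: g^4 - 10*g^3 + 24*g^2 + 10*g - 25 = (g - 5)*(g^3 - 5*g^2 - g + 5) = (g - 5)^2*(g^2 - 1) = (g - 5)^2*(g - 1)*(g + 1)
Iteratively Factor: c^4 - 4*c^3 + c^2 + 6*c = (c + 1)*(c^3 - 5*c^2 + 6*c) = c*(c + 1)*(c^2 - 5*c + 6) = c*(c - 2)*(c + 1)*(c - 3)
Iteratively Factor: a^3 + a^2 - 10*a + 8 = (a - 1)*(a^2 + 2*a - 8) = (a - 2)*(a - 1)*(a + 4)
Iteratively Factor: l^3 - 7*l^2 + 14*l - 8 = (l - 4)*(l^2 - 3*l + 2) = (l - 4)*(l - 1)*(l - 2)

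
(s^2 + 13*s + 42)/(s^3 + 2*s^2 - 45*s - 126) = (s + 7)/(s^2 - 4*s - 21)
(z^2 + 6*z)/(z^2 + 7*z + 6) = z/(z + 1)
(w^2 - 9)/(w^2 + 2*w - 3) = (w - 3)/(w - 1)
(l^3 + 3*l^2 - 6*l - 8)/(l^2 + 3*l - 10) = (l^2 + 5*l + 4)/(l + 5)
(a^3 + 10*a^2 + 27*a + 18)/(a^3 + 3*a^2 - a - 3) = (a + 6)/(a - 1)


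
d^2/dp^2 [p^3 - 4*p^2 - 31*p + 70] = 6*p - 8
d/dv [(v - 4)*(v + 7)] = 2*v + 3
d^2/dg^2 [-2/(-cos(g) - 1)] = 2*(sin(g)^2 + cos(g) + 1)/(cos(g) + 1)^3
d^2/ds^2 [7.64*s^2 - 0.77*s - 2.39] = 15.2800000000000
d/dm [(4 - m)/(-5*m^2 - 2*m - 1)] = (-5*m^2 + 40*m + 9)/(25*m^4 + 20*m^3 + 14*m^2 + 4*m + 1)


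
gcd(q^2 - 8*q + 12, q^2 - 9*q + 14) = q - 2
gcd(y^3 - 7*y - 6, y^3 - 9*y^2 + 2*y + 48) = y^2 - y - 6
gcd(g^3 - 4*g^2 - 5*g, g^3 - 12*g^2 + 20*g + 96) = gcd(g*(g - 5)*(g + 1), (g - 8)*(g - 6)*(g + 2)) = 1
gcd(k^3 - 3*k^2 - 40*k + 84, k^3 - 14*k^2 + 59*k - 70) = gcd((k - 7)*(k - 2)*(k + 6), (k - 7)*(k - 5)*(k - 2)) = k^2 - 9*k + 14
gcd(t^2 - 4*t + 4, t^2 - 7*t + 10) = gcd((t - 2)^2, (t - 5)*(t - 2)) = t - 2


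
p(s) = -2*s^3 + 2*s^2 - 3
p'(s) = -6*s^2 + 4*s = 2*s*(2 - 3*s)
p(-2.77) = 54.85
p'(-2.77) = -57.12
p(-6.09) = 522.91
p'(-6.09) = -246.89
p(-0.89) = -0.01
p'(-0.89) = -8.31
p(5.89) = -342.29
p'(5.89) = -184.59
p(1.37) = -4.39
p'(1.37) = -5.78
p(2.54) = -22.87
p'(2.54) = -28.55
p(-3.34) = 93.83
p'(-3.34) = -80.29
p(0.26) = -2.90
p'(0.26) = 0.63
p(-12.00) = 3741.00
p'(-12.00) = -912.00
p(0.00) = -3.00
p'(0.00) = 0.00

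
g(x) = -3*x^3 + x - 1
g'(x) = 1 - 9*x^2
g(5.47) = -486.53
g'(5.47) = -268.29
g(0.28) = -0.79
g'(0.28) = 0.29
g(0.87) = -2.11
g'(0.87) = -5.81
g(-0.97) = 0.77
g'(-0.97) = -7.47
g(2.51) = -45.93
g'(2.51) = -55.70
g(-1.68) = 11.54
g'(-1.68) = -24.40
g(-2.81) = 62.75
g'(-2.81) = -70.06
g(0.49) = -0.86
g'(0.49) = -1.16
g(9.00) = -2179.00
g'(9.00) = -728.00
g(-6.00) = 641.00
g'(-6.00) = -323.00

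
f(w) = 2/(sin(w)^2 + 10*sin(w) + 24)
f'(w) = 2*(-2*sin(w)*cos(w) - 10*cos(w))/(sin(w)^2 + 10*sin(w) + 24)^2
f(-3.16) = 0.08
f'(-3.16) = 0.03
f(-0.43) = 0.10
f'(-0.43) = -0.04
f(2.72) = 0.07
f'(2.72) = 0.02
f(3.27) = 0.09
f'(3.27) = 0.04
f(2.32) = 0.06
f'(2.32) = 0.02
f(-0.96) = 0.12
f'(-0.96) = -0.04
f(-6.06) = 0.08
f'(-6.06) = -0.03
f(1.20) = 0.06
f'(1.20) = -0.01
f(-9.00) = 0.10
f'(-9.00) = 0.04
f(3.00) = 0.08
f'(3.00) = 0.03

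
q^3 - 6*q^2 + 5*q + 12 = (q - 4)*(q - 3)*(q + 1)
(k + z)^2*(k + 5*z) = k^3 + 7*k^2*z + 11*k*z^2 + 5*z^3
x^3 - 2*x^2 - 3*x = x*(x - 3)*(x + 1)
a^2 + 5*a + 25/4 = (a + 5/2)^2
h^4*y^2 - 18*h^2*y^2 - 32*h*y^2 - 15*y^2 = (h - 5)*(h + 3)*(h*y + y)^2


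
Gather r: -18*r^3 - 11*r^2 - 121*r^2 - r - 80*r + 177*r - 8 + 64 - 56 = -18*r^3 - 132*r^2 + 96*r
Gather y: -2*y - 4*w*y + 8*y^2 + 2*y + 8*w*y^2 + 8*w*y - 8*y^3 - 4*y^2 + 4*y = -8*y^3 + y^2*(8*w + 4) + y*(4*w + 4)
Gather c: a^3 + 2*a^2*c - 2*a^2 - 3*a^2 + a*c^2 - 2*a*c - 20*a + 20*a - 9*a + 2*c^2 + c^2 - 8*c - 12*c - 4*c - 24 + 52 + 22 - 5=a^3 - 5*a^2 - 9*a + c^2*(a + 3) + c*(2*a^2 - 2*a - 24) + 45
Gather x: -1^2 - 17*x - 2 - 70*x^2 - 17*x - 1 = -70*x^2 - 34*x - 4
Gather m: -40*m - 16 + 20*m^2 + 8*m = 20*m^2 - 32*m - 16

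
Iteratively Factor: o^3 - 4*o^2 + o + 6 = (o - 3)*(o^2 - o - 2) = (o - 3)*(o + 1)*(o - 2)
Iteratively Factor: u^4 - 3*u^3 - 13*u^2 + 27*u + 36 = (u - 4)*(u^3 + u^2 - 9*u - 9) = (u - 4)*(u - 3)*(u^2 + 4*u + 3) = (u - 4)*(u - 3)*(u + 1)*(u + 3)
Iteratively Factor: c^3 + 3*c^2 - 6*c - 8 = (c - 2)*(c^2 + 5*c + 4) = (c - 2)*(c + 4)*(c + 1)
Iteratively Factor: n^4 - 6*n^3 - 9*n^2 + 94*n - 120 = (n - 5)*(n^3 - n^2 - 14*n + 24) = (n - 5)*(n + 4)*(n^2 - 5*n + 6) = (n - 5)*(n - 3)*(n + 4)*(n - 2)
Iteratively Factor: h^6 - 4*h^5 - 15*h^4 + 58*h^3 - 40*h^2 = (h - 5)*(h^5 + h^4 - 10*h^3 + 8*h^2) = (h - 5)*(h + 4)*(h^4 - 3*h^3 + 2*h^2) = h*(h - 5)*(h + 4)*(h^3 - 3*h^2 + 2*h) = h*(h - 5)*(h - 2)*(h + 4)*(h^2 - h) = h*(h - 5)*(h - 2)*(h - 1)*(h + 4)*(h)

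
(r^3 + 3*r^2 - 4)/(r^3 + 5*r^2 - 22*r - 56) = (r^2 + r - 2)/(r^2 + 3*r - 28)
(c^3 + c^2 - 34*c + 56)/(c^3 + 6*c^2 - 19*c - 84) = (c - 2)/(c + 3)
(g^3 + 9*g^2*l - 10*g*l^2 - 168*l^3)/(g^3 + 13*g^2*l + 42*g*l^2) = (g - 4*l)/g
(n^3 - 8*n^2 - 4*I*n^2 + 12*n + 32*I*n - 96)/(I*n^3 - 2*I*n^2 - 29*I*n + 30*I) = (-I*n^3 + n^2*(-4 + 8*I) + n*(32 - 12*I) + 96*I)/(n^3 - 2*n^2 - 29*n + 30)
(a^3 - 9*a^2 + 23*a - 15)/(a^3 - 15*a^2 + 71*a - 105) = (a - 1)/(a - 7)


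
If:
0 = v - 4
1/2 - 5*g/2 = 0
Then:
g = 1/5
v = 4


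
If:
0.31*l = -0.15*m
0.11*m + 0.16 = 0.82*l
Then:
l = 0.15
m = -0.32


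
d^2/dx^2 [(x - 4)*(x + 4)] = 2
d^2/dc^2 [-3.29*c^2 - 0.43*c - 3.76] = -6.58000000000000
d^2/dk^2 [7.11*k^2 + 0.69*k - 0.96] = 14.2200000000000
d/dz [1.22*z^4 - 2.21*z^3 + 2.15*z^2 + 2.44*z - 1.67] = 4.88*z^3 - 6.63*z^2 + 4.3*z + 2.44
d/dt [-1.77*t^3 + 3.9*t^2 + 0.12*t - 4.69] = -5.31*t^2 + 7.8*t + 0.12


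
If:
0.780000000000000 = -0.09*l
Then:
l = -8.67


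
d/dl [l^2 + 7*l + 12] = 2*l + 7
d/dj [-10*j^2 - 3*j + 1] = -20*j - 3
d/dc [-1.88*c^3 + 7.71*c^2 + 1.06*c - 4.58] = -5.64*c^2 + 15.42*c + 1.06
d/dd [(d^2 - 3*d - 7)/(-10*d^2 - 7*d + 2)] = (-37*d^2 - 136*d - 55)/(100*d^4 + 140*d^3 + 9*d^2 - 28*d + 4)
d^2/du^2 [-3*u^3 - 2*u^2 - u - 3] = -18*u - 4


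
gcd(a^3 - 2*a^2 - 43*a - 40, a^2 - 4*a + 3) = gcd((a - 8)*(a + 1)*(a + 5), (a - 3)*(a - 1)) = 1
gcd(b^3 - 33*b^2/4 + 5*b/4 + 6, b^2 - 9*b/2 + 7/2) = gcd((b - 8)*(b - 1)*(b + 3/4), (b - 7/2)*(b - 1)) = b - 1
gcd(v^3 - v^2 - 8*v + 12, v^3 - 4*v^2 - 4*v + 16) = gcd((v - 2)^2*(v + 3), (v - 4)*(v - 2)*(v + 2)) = v - 2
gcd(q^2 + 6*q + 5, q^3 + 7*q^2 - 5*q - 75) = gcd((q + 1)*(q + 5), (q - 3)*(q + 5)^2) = q + 5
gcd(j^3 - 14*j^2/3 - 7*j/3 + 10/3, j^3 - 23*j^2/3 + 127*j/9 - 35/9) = j - 5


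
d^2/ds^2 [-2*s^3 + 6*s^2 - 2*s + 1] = 12 - 12*s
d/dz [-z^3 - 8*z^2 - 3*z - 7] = -3*z^2 - 16*z - 3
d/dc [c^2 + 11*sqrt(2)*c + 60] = 2*c + 11*sqrt(2)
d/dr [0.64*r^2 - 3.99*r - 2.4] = 1.28*r - 3.99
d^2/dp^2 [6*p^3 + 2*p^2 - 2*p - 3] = 36*p + 4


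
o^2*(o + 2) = o^3 + 2*o^2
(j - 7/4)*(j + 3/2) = j^2 - j/4 - 21/8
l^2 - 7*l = l*(l - 7)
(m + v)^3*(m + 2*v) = m^4 + 5*m^3*v + 9*m^2*v^2 + 7*m*v^3 + 2*v^4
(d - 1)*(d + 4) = d^2 + 3*d - 4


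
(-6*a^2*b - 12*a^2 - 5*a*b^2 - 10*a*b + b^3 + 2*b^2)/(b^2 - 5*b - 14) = (-6*a^2 - 5*a*b + b^2)/(b - 7)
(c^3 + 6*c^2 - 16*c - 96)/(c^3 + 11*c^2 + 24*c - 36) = (c^2 - 16)/(c^2 + 5*c - 6)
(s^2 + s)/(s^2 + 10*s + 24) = s*(s + 1)/(s^2 + 10*s + 24)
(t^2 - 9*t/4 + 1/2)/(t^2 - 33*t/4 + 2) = (t - 2)/(t - 8)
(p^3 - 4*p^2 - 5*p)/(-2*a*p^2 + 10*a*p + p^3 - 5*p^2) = (p + 1)/(-2*a + p)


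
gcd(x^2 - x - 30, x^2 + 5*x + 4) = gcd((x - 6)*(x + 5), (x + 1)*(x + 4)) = 1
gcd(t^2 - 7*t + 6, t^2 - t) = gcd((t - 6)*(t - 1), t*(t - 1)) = t - 1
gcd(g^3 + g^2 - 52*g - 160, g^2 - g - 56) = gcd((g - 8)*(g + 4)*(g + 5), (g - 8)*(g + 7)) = g - 8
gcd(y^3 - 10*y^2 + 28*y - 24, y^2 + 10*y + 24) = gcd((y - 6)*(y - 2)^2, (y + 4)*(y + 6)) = 1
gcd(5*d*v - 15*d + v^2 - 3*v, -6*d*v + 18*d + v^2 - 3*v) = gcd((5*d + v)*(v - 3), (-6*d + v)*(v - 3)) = v - 3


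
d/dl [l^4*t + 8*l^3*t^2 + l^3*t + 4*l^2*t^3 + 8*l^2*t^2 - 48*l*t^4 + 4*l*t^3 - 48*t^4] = t*(4*l^3 + 24*l^2*t + 3*l^2 + 8*l*t^2 + 16*l*t - 48*t^3 + 4*t^2)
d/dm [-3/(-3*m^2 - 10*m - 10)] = 6*(-3*m - 5)/(3*m^2 + 10*m + 10)^2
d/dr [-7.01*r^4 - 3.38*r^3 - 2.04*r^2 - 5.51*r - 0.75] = -28.04*r^3 - 10.14*r^2 - 4.08*r - 5.51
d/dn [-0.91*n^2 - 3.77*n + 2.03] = -1.82*n - 3.77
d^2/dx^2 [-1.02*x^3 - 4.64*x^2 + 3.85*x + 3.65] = -6.12*x - 9.28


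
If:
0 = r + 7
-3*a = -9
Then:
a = 3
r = -7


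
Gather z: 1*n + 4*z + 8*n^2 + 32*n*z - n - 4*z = 8*n^2 + 32*n*z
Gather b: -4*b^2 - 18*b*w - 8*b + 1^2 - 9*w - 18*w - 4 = -4*b^2 + b*(-18*w - 8) - 27*w - 3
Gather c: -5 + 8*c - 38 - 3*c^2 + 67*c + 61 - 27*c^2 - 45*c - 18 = -30*c^2 + 30*c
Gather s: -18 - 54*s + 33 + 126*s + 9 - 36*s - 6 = 36*s + 18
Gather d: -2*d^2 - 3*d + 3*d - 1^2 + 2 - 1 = -2*d^2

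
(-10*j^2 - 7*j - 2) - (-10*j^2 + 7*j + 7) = -14*j - 9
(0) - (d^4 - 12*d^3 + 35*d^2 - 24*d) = -d^4 + 12*d^3 - 35*d^2 + 24*d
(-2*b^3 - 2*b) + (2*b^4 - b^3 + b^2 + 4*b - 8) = 2*b^4 - 3*b^3 + b^2 + 2*b - 8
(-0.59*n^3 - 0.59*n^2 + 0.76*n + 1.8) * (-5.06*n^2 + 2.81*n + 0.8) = 2.9854*n^5 + 1.3275*n^4 - 5.9755*n^3 - 7.4444*n^2 + 5.666*n + 1.44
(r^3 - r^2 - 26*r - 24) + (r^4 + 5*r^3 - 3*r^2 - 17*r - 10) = r^4 + 6*r^3 - 4*r^2 - 43*r - 34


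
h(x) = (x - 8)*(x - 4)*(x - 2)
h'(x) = (x - 8)*(x - 4) + (x - 8)*(x - 2) + (x - 4)*(x - 2)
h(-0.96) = -131.55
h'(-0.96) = 85.64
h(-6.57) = -1319.82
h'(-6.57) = 369.45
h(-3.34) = -444.48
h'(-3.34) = 182.99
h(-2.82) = -355.68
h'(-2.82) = 158.82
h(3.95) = 0.39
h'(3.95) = -7.79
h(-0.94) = -129.84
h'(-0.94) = 84.97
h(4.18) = -1.50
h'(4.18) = -8.62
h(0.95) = -22.58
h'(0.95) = 32.11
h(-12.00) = -4480.00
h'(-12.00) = 824.00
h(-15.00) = -7429.00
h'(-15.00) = 1151.00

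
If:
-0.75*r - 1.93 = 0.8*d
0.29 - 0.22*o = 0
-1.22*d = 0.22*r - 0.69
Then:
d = 1.27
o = 1.32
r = -3.93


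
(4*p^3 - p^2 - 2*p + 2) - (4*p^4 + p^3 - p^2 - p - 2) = -4*p^4 + 3*p^3 - p + 4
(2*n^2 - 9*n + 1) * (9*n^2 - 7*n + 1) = 18*n^4 - 95*n^3 + 74*n^2 - 16*n + 1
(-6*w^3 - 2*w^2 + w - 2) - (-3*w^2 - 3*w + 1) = -6*w^3 + w^2 + 4*w - 3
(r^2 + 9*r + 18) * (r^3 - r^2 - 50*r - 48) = r^5 + 8*r^4 - 41*r^3 - 516*r^2 - 1332*r - 864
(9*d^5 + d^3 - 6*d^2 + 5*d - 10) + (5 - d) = 9*d^5 + d^3 - 6*d^2 + 4*d - 5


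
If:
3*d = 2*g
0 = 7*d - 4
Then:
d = 4/7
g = 6/7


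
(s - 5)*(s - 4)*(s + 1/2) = s^3 - 17*s^2/2 + 31*s/2 + 10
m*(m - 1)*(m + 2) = m^3 + m^2 - 2*m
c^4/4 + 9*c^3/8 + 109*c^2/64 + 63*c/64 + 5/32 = (c/4 + 1/2)*(c + 1/4)*(c + 1)*(c + 5/4)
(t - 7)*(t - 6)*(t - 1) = t^3 - 14*t^2 + 55*t - 42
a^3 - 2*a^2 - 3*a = a*(a - 3)*(a + 1)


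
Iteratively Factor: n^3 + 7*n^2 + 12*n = (n + 3)*(n^2 + 4*n) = n*(n + 3)*(n + 4)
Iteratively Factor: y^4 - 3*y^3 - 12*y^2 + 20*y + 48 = (y - 4)*(y^3 + y^2 - 8*y - 12) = (y - 4)*(y - 3)*(y^2 + 4*y + 4) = (y - 4)*(y - 3)*(y + 2)*(y + 2)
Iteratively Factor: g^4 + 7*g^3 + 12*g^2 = (g + 4)*(g^3 + 3*g^2) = g*(g + 4)*(g^2 + 3*g) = g*(g + 3)*(g + 4)*(g)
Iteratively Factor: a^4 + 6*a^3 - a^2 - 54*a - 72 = (a - 3)*(a^3 + 9*a^2 + 26*a + 24) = (a - 3)*(a + 2)*(a^2 + 7*a + 12) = (a - 3)*(a + 2)*(a + 4)*(a + 3)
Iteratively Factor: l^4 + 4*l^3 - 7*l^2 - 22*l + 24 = (l - 2)*(l^3 + 6*l^2 + 5*l - 12) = (l - 2)*(l + 3)*(l^2 + 3*l - 4) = (l - 2)*(l - 1)*(l + 3)*(l + 4)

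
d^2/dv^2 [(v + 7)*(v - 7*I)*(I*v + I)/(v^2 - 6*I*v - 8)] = (v^3*(16 + 42*I) + v^2*(342 + 384*I) + v*(2688 - 1044*I) - 1176 - 4352*I)/(v^6 - 18*I*v^5 - 132*v^4 + 504*I*v^3 + 1056*v^2 - 1152*I*v - 512)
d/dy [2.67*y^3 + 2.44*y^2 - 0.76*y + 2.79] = 8.01*y^2 + 4.88*y - 0.76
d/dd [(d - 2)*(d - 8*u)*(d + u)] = 3*d^2 - 14*d*u - 4*d - 8*u^2 + 14*u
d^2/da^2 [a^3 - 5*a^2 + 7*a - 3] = 6*a - 10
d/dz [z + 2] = 1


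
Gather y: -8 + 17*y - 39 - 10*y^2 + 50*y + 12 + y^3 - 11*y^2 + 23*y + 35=y^3 - 21*y^2 + 90*y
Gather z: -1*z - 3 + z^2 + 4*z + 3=z^2 + 3*z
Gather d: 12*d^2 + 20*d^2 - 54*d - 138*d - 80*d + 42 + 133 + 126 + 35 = 32*d^2 - 272*d + 336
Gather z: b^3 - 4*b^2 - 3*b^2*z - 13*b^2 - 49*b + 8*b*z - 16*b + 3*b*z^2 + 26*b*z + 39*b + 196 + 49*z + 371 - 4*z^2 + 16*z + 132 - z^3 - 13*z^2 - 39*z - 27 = b^3 - 17*b^2 - 26*b - z^3 + z^2*(3*b - 17) + z*(-3*b^2 + 34*b + 26) + 672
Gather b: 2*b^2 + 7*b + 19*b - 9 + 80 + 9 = 2*b^2 + 26*b + 80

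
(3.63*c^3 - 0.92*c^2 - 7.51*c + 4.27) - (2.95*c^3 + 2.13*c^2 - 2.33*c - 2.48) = 0.68*c^3 - 3.05*c^2 - 5.18*c + 6.75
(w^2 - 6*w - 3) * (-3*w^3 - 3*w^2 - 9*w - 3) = -3*w^5 + 15*w^4 + 18*w^3 + 60*w^2 + 45*w + 9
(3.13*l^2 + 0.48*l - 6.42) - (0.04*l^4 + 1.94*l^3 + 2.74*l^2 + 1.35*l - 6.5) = -0.04*l^4 - 1.94*l^3 + 0.39*l^2 - 0.87*l + 0.0800000000000001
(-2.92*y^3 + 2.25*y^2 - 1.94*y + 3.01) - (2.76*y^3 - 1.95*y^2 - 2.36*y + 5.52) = -5.68*y^3 + 4.2*y^2 + 0.42*y - 2.51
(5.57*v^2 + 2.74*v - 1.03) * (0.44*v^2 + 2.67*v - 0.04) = 2.4508*v^4 + 16.0775*v^3 + 6.6398*v^2 - 2.8597*v + 0.0412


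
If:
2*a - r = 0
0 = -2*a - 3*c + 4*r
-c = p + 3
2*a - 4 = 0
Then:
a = 2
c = 4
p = -7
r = 4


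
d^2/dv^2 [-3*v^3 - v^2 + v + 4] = -18*v - 2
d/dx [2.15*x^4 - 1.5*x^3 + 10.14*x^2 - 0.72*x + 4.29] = 8.6*x^3 - 4.5*x^2 + 20.28*x - 0.72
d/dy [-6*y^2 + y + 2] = 1 - 12*y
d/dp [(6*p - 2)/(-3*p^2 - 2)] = 6*(3*p^2 - 2*p - 2)/(9*p^4 + 12*p^2 + 4)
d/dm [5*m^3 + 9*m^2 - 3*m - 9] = 15*m^2 + 18*m - 3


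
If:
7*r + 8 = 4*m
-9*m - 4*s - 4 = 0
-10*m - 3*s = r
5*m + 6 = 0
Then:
No Solution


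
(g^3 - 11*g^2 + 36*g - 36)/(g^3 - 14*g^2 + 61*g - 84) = (g^2 - 8*g + 12)/(g^2 - 11*g + 28)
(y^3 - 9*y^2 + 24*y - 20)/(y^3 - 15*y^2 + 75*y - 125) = (y^2 - 4*y + 4)/(y^2 - 10*y + 25)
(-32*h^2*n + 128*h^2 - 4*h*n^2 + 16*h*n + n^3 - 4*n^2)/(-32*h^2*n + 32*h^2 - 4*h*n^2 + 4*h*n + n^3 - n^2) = (n - 4)/(n - 1)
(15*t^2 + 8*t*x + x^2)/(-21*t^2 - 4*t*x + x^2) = (5*t + x)/(-7*t + x)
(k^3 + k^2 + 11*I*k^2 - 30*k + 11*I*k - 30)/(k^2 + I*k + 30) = (k^2 + k*(1 + 5*I) + 5*I)/(k - 5*I)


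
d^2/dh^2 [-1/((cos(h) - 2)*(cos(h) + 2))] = 2*(2*sin(h)^4 - 9*sin(h)^2 + 3)/((cos(h) - 2)^3*(cos(h) + 2)^3)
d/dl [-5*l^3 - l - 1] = -15*l^2 - 1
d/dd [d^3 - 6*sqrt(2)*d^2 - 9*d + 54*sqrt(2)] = 3*d^2 - 12*sqrt(2)*d - 9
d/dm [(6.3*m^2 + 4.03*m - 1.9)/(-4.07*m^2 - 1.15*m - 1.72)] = (9.1571*m^2 - 37.138*m - 9.1166)/(16.5649*m^4 + 9.361*m^3 + 15.3233*m^2 + 3.956*m + 2.9584)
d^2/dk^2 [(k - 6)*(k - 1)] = 2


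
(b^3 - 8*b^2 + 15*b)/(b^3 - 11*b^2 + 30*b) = (b - 3)/(b - 6)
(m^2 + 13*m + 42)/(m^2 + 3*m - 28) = (m + 6)/(m - 4)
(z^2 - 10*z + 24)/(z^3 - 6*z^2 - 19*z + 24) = (z^2 - 10*z + 24)/(z^3 - 6*z^2 - 19*z + 24)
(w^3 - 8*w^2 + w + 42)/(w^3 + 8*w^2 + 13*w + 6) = (w^3 - 8*w^2 + w + 42)/(w^3 + 8*w^2 + 13*w + 6)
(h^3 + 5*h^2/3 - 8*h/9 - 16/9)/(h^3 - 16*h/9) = (3*h^2 + h - 4)/(h*(3*h - 4))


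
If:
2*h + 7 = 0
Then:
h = -7/2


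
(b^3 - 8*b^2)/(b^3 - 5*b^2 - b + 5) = b^2*(b - 8)/(b^3 - 5*b^2 - b + 5)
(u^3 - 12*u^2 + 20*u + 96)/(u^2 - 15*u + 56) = (u^2 - 4*u - 12)/(u - 7)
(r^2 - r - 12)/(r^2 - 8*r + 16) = (r + 3)/(r - 4)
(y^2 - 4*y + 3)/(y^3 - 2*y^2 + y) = (y - 3)/(y*(y - 1))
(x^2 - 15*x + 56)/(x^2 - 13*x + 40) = (x - 7)/(x - 5)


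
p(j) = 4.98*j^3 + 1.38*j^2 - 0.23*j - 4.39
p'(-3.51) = 174.14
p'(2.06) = 68.85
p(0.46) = -3.72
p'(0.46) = 4.20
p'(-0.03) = -0.30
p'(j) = 14.94*j^2 + 2.76*j - 0.23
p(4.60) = 508.49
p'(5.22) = 421.27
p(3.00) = 141.80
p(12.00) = 8797.01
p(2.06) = 44.53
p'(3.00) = 142.51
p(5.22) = 740.35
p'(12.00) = 2184.25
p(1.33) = 9.46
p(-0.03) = -4.38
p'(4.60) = 328.60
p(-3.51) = -201.93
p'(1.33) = 29.87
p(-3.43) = -188.33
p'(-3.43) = 166.07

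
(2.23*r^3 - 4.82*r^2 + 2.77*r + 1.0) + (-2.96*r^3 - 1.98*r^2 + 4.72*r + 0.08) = -0.73*r^3 - 6.8*r^2 + 7.49*r + 1.08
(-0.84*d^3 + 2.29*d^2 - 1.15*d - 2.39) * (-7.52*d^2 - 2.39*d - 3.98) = 6.3168*d^5 - 15.2132*d^4 + 6.5181*d^3 + 11.6071*d^2 + 10.2891*d + 9.5122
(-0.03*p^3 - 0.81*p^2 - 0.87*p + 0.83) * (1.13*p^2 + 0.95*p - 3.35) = -0.0339*p^5 - 0.9438*p^4 - 1.6521*p^3 + 2.8249*p^2 + 3.703*p - 2.7805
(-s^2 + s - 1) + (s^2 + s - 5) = 2*s - 6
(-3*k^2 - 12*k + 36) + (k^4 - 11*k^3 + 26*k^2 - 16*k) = k^4 - 11*k^3 + 23*k^2 - 28*k + 36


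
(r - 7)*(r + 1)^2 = r^3 - 5*r^2 - 13*r - 7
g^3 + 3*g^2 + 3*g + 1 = (g + 1)^3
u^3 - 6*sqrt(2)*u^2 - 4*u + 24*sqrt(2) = (u - 2)*(u + 2)*(u - 6*sqrt(2))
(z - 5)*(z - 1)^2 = z^3 - 7*z^2 + 11*z - 5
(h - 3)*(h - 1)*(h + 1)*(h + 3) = h^4 - 10*h^2 + 9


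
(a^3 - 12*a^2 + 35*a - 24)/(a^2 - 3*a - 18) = (-a^3 + 12*a^2 - 35*a + 24)/(-a^2 + 3*a + 18)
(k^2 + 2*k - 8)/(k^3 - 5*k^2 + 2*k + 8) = (k + 4)/(k^2 - 3*k - 4)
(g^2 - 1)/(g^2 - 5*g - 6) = (g - 1)/(g - 6)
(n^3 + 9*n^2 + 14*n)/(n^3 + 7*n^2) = (n + 2)/n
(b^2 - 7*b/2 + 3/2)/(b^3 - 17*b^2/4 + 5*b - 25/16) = 8*(b - 3)/(8*b^2 - 30*b + 25)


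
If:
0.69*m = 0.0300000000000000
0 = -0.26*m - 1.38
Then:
No Solution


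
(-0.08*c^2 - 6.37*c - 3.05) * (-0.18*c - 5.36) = 0.0144*c^3 + 1.5754*c^2 + 34.6922*c + 16.348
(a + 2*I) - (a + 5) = -5 + 2*I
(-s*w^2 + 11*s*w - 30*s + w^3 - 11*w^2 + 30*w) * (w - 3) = -s*w^3 + 14*s*w^2 - 63*s*w + 90*s + w^4 - 14*w^3 + 63*w^2 - 90*w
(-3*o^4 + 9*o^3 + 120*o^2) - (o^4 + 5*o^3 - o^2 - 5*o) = -4*o^4 + 4*o^3 + 121*o^2 + 5*o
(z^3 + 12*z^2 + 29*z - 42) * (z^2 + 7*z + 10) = z^5 + 19*z^4 + 123*z^3 + 281*z^2 - 4*z - 420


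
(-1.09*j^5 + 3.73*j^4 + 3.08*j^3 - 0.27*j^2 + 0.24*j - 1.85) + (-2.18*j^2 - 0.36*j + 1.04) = -1.09*j^5 + 3.73*j^4 + 3.08*j^3 - 2.45*j^2 - 0.12*j - 0.81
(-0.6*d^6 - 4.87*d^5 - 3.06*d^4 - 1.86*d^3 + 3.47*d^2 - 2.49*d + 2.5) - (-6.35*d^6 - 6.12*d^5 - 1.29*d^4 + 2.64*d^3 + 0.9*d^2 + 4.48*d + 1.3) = 5.75*d^6 + 1.25*d^5 - 1.77*d^4 - 4.5*d^3 + 2.57*d^2 - 6.97*d + 1.2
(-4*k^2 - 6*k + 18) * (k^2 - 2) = -4*k^4 - 6*k^3 + 26*k^2 + 12*k - 36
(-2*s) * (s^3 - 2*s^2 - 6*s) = -2*s^4 + 4*s^3 + 12*s^2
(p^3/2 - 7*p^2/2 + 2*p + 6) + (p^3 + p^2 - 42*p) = 3*p^3/2 - 5*p^2/2 - 40*p + 6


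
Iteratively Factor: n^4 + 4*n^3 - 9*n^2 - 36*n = (n + 3)*(n^3 + n^2 - 12*n) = (n + 3)*(n + 4)*(n^2 - 3*n) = n*(n + 3)*(n + 4)*(n - 3)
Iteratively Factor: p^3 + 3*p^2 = (p)*(p^2 + 3*p) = p*(p + 3)*(p)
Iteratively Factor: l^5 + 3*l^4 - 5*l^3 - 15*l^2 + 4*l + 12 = (l - 1)*(l^4 + 4*l^3 - l^2 - 16*l - 12) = (l - 1)*(l + 2)*(l^3 + 2*l^2 - 5*l - 6) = (l - 1)*(l + 2)*(l + 3)*(l^2 - l - 2) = (l - 1)*(l + 1)*(l + 2)*(l + 3)*(l - 2)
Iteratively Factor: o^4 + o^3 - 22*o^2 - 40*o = (o)*(o^3 + o^2 - 22*o - 40) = o*(o + 2)*(o^2 - o - 20) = o*(o + 2)*(o + 4)*(o - 5)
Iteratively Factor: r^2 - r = (r)*(r - 1)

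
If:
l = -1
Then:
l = -1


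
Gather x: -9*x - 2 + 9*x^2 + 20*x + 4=9*x^2 + 11*x + 2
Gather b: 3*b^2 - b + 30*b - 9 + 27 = 3*b^2 + 29*b + 18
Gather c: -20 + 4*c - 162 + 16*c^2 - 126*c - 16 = 16*c^2 - 122*c - 198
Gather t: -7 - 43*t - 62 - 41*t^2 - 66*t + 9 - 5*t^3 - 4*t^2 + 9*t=-5*t^3 - 45*t^2 - 100*t - 60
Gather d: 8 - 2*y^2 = 8 - 2*y^2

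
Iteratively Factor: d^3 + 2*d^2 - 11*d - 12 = (d + 1)*(d^2 + d - 12) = (d + 1)*(d + 4)*(d - 3)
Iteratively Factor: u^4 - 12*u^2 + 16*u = (u - 2)*(u^3 + 2*u^2 - 8*u) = (u - 2)^2*(u^2 + 4*u) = (u - 2)^2*(u + 4)*(u)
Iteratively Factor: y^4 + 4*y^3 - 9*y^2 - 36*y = (y)*(y^3 + 4*y^2 - 9*y - 36) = y*(y - 3)*(y^2 + 7*y + 12) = y*(y - 3)*(y + 3)*(y + 4)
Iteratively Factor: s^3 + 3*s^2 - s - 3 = (s - 1)*(s^2 + 4*s + 3) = (s - 1)*(s + 1)*(s + 3)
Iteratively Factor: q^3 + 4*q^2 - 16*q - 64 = (q + 4)*(q^2 - 16) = (q - 4)*(q + 4)*(q + 4)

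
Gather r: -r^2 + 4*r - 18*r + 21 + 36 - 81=-r^2 - 14*r - 24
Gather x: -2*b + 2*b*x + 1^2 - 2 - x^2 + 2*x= -2*b - x^2 + x*(2*b + 2) - 1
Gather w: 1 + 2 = 3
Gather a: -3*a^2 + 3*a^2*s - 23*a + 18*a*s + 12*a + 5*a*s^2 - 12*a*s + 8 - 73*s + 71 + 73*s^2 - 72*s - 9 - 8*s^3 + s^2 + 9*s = a^2*(3*s - 3) + a*(5*s^2 + 6*s - 11) - 8*s^3 + 74*s^2 - 136*s + 70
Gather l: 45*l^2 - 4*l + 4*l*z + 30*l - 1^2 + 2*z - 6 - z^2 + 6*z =45*l^2 + l*(4*z + 26) - z^2 + 8*z - 7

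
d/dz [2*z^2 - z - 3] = 4*z - 1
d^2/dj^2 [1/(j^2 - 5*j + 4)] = 2*(-j^2 + 5*j + (2*j - 5)^2 - 4)/(j^2 - 5*j + 4)^3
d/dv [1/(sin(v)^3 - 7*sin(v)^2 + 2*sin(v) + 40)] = (-3*sin(v)^2 + 14*sin(v) - 2)*cos(v)/(sin(v)^3 - 7*sin(v)^2 + 2*sin(v) + 40)^2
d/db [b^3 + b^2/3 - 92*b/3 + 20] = 3*b^2 + 2*b/3 - 92/3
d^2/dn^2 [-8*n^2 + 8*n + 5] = -16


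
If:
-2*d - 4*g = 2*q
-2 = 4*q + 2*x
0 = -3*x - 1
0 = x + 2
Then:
No Solution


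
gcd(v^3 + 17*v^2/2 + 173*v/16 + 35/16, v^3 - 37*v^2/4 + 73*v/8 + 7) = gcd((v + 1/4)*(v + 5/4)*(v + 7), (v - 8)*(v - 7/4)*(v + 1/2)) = 1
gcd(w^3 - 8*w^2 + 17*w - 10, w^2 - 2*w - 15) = w - 5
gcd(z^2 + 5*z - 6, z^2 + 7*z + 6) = z + 6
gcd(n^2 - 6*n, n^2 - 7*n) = n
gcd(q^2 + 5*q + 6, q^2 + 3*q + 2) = q + 2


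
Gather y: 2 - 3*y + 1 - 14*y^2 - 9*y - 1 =-14*y^2 - 12*y + 2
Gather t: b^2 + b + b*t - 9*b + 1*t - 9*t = b^2 - 8*b + t*(b - 8)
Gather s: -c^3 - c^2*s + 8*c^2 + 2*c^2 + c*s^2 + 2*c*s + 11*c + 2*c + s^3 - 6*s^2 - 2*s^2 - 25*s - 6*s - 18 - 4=-c^3 + 10*c^2 + 13*c + s^3 + s^2*(c - 8) + s*(-c^2 + 2*c - 31) - 22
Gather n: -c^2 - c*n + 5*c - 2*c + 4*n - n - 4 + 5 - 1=-c^2 + 3*c + n*(3 - c)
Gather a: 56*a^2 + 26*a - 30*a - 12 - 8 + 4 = 56*a^2 - 4*a - 16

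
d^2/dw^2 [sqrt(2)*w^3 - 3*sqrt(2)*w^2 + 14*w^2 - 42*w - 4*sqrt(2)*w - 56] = 6*sqrt(2)*w - 6*sqrt(2) + 28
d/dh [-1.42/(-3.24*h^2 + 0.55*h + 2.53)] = (0.781 - 9.2016*h)/(-3.24*h^2 + 0.55*h + 2.53)^2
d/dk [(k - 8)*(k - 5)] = 2*k - 13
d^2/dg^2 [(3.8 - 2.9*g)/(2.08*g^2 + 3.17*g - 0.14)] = (-(2.9*g - 3.8)*(4.16*g + 3.17)*(8.32*g + 6.34) + (36.192*g + 2.578)*(2.08*g^2 + 3.17*g - 0.14))/(2.08*g^2 + 3.17*g - 0.14)^3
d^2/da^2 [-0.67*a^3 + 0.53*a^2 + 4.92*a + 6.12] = 1.06 - 4.02*a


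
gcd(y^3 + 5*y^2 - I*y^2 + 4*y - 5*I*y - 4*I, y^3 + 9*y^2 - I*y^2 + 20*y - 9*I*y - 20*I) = y^2 + y*(4 - I) - 4*I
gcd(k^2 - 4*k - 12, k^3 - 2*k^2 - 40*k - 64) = k + 2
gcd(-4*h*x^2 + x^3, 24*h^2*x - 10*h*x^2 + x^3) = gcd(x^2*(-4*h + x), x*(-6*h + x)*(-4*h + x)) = -4*h*x + x^2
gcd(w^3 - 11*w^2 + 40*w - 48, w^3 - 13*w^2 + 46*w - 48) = w - 3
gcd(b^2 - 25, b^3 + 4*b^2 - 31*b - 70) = b - 5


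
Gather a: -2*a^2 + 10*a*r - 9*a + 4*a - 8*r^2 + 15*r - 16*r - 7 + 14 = -2*a^2 + a*(10*r - 5) - 8*r^2 - r + 7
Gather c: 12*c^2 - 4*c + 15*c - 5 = 12*c^2 + 11*c - 5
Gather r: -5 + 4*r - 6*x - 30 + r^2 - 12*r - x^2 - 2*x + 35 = r^2 - 8*r - x^2 - 8*x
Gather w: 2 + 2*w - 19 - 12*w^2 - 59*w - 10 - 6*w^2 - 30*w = -18*w^2 - 87*w - 27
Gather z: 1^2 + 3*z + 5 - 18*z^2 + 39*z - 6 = -18*z^2 + 42*z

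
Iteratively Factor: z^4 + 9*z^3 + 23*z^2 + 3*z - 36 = (z - 1)*(z^3 + 10*z^2 + 33*z + 36) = (z - 1)*(z + 3)*(z^2 + 7*z + 12) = (z - 1)*(z + 3)*(z + 4)*(z + 3)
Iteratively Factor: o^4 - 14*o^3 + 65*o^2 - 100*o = (o - 4)*(o^3 - 10*o^2 + 25*o) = (o - 5)*(o - 4)*(o^2 - 5*o) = o*(o - 5)*(o - 4)*(o - 5)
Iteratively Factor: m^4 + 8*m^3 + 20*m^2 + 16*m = (m)*(m^3 + 8*m^2 + 20*m + 16) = m*(m + 4)*(m^2 + 4*m + 4) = m*(m + 2)*(m + 4)*(m + 2)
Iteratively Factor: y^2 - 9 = (y + 3)*(y - 3)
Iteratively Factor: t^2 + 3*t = (t + 3)*(t)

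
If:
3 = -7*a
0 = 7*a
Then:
No Solution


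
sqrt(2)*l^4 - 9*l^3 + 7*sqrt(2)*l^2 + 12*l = l*(l - 3*sqrt(2))*(l - 2*sqrt(2))*(sqrt(2)*l + 1)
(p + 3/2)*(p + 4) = p^2 + 11*p/2 + 6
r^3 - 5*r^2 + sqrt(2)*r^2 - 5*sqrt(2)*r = r*(r - 5)*(r + sqrt(2))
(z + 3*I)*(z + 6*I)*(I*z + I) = I*z^3 - 9*z^2 + I*z^2 - 9*z - 18*I*z - 18*I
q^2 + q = q*(q + 1)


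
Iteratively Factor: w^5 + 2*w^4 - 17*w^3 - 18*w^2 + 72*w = (w + 4)*(w^4 - 2*w^3 - 9*w^2 + 18*w) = (w - 3)*(w + 4)*(w^3 + w^2 - 6*w) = (w - 3)*(w + 3)*(w + 4)*(w^2 - 2*w) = (w - 3)*(w - 2)*(w + 3)*(w + 4)*(w)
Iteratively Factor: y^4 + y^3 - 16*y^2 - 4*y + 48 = (y + 2)*(y^3 - y^2 - 14*y + 24) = (y - 3)*(y + 2)*(y^2 + 2*y - 8) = (y - 3)*(y - 2)*(y + 2)*(y + 4)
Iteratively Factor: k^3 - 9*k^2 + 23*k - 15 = (k - 5)*(k^2 - 4*k + 3) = (k - 5)*(k - 1)*(k - 3)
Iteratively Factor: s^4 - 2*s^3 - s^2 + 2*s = (s + 1)*(s^3 - 3*s^2 + 2*s) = s*(s + 1)*(s^2 - 3*s + 2) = s*(s - 2)*(s + 1)*(s - 1)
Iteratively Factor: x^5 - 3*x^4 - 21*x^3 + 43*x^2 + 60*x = (x - 5)*(x^4 + 2*x^3 - 11*x^2 - 12*x) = (x - 5)*(x + 1)*(x^3 + x^2 - 12*x) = (x - 5)*(x + 1)*(x + 4)*(x^2 - 3*x) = x*(x - 5)*(x + 1)*(x + 4)*(x - 3)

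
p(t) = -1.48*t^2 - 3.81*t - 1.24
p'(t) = -2.96*t - 3.81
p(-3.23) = -4.37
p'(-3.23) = 5.75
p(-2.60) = -1.34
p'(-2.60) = 3.89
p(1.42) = -9.63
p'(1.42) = -8.01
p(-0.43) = 0.12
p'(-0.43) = -2.54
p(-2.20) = -0.02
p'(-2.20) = 2.70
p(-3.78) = -7.99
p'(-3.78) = 7.38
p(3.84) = -37.69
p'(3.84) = -15.18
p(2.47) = -19.68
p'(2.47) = -11.12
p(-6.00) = -31.66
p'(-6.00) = 13.95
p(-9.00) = -86.83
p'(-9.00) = 22.83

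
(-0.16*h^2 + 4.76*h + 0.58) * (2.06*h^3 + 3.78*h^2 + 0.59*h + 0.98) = -0.3296*h^5 + 9.2008*h^4 + 19.0932*h^3 + 4.844*h^2 + 5.007*h + 0.5684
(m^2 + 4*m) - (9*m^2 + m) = -8*m^2 + 3*m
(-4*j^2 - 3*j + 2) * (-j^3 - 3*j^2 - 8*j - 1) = 4*j^5 + 15*j^4 + 39*j^3 + 22*j^2 - 13*j - 2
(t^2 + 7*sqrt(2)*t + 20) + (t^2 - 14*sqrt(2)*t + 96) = 2*t^2 - 7*sqrt(2)*t + 116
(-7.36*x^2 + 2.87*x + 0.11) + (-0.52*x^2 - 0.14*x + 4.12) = -7.88*x^2 + 2.73*x + 4.23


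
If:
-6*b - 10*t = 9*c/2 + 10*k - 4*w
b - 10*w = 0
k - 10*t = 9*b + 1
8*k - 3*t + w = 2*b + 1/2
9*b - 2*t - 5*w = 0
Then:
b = -50/2649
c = 370/2649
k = 74/2649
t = -425/5298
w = -5/2649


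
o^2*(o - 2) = o^3 - 2*o^2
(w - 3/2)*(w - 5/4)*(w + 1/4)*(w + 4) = w^4 + 3*w^3/2 - 141*w^2/16 + 167*w/32 + 15/8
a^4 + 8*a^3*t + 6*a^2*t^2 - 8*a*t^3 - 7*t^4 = (a - t)*(a + t)^2*(a + 7*t)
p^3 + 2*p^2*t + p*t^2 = p*(p + t)^2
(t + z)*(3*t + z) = 3*t^2 + 4*t*z + z^2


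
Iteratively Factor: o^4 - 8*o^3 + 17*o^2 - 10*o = (o - 2)*(o^3 - 6*o^2 + 5*o) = (o - 2)*(o - 1)*(o^2 - 5*o) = (o - 5)*(o - 2)*(o - 1)*(o)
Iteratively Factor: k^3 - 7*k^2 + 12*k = (k - 3)*(k^2 - 4*k) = (k - 4)*(k - 3)*(k)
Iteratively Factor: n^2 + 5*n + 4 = (n + 4)*(n + 1)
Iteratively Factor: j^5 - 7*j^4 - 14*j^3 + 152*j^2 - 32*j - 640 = (j + 2)*(j^4 - 9*j^3 + 4*j^2 + 144*j - 320) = (j - 4)*(j + 2)*(j^3 - 5*j^2 - 16*j + 80) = (j - 4)*(j + 2)*(j + 4)*(j^2 - 9*j + 20) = (j - 5)*(j - 4)*(j + 2)*(j + 4)*(j - 4)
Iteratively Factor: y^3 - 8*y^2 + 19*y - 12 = (y - 4)*(y^2 - 4*y + 3) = (y - 4)*(y - 1)*(y - 3)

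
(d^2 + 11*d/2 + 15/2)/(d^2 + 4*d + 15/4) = 2*(d + 3)/(2*d + 3)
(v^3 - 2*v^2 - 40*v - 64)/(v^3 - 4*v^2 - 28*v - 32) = (v + 4)/(v + 2)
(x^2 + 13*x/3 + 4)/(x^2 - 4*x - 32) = (x^2 + 13*x/3 + 4)/(x^2 - 4*x - 32)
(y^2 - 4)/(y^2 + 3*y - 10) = (y + 2)/(y + 5)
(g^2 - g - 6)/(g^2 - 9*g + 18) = (g + 2)/(g - 6)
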